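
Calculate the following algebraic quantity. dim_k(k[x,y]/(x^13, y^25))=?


Basis: x^i*y^j, i<13, j<25
13*25=325


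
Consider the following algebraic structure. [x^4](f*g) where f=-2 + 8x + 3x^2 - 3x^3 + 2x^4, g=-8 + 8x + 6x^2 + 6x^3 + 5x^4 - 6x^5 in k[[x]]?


[x^4] = sum a_i*b_j, i+j=4
  -2*5=-10
  8*6=48
  3*6=18
  -3*8=-24
  2*-8=-16
Sum=16


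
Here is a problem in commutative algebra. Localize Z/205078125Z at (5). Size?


5-primary part: 205078125=5^10*21
Size=5^10=9765625


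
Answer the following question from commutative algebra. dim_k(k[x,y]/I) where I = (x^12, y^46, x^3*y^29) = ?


k[x,y]/I, I = (x^12, y^46, x^3*y^29)
Rect: 12x46=552. Corner: (12-3)x(46-29)=153.
dim = 552-153 = 399


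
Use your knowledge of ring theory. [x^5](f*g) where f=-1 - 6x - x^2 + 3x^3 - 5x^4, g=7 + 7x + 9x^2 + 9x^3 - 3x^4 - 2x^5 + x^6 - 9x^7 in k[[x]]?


[x^5] = sum a_i*b_j, i+j=5
  -1*-2=2
  -6*-3=18
  -1*9=-9
  3*9=27
  -5*7=-35
Sum=3


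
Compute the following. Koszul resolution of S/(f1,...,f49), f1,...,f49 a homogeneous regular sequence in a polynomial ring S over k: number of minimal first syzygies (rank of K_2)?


Regular sequence => Koszul complex is the minimal free resolution.
Syz_1 minimally generated by Koszul relations f_i*e_j - f_j*e_i (i<j): mu(Syz_1) = beta_2 = C(m,2) = m(m-1)/2
m=49
49*48/2 = 1176


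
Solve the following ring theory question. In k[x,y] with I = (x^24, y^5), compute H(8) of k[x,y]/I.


k[x,y], I = (x^24, y^5), d = 8
Need i < 24 and d-i < 5.
Range: 4 <= i <= 8.
H(8) = 5


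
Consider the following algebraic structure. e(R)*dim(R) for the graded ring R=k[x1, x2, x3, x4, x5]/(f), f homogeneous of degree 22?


e(R)=deg(f)=22, dim(R)=5-1=4
e*dim=22*4=88


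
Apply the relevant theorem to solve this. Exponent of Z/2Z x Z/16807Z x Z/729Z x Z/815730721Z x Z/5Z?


Exponent = lcm of the cyclic orders; pairwise coprime => product.
2^1*7^5*3^6*13^8*5^1=2*16807*729*815730721*5=99945799601004630


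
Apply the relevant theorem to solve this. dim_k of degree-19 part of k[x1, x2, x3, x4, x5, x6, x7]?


C(d+n-1,n-1)=C(25,6)=177100


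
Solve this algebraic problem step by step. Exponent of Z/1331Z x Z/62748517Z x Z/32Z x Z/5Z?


Exponent = lcm of the cyclic orders; pairwise coprime => product.
11^3*13^7*2^5*5^1=1331*62748517*32*5=13362924180320


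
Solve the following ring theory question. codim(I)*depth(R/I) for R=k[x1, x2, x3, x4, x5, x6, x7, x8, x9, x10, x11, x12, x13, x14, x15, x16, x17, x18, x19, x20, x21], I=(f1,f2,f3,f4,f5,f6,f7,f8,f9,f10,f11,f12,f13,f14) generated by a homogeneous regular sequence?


codim=14, depth=dim(R/I)=21-14=7
Product=14*7=98


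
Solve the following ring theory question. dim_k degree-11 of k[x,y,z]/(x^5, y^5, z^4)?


Need i<5, j<5, k<4 with i+j+k=11.
For each i, j ranges over max(0,11-i-3)..min(4,11-i):
  i=0: j in [8,4] -> 0
  i=1: j in [7,4] -> 0
  i=2: j in [6,4] -> 0
  i=3: j in [5,4] -> 0
  i=4: j in [4,4] -> 1
H(11) = 0+0+0+0+1 = 1


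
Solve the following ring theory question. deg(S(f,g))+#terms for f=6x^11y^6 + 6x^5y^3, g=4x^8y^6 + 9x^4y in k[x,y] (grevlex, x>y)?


LT(f)=6x^11y^6, LT(g)=4x^8y^6
lcm(LM)=x^11y^6
S(f,g) (scaled by 24 to clear denominators) = 4*f - 6x^3*g = -54x^7y + 24x^5y^3
2 terms, deg 8.
8+2=10


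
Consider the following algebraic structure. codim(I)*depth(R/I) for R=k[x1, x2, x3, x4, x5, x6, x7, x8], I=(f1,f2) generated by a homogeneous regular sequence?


codim=2, depth=dim(R/I)=8-2=6
Product=2*6=12


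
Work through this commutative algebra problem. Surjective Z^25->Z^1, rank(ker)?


rank(ker) = 25-1 = 24


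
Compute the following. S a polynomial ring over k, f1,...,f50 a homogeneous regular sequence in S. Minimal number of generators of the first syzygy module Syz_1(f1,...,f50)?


Regular sequence => Koszul complex is the minimal free resolution.
Syz_1 minimally generated by Koszul relations f_i*e_j - f_j*e_i (i<j): mu(Syz_1) = beta_2 = C(m,2) = m(m-1)/2
m=50
50*49/2 = 1225


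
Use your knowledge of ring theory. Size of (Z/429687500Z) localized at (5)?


5-primary part: 429687500=5^10*44
Size=5^10=9765625


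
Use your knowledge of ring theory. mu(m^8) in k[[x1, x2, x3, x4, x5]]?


C(n+d-1,d)=C(12,8)=495


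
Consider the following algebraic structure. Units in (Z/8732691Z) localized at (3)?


Local ring = Z/6561Z.
phi(6561) = 3^7*(3-1) = 4374


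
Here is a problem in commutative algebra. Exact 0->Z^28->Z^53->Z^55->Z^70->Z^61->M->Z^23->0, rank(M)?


Alt sum=0:
(-1)^0*28 + (-1)^1*53 + (-1)^2*55 + (-1)^3*70 + (-1)^4*61 + (-1)^5*? + (-1)^6*23=0
rank(M)=44


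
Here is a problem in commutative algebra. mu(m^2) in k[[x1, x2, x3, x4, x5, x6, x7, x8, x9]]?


C(n+d-1,d)=C(10,2)=45


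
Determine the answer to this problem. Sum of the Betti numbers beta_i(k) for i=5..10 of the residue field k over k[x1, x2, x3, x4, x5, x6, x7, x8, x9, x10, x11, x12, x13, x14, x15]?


Koszul resolution: beta_i(k)=C(n,i), n=15
C(15,5)=3003, C(15,6)=5005, C(15,7)=6435, C(15,8)=6435, C(15,9)=5005, C(15,10)=3003
Sum=28886


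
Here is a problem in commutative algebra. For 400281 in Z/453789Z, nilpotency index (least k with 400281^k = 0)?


400281^k mod 453789:
k=1: 400281
k=2: 151263
k=3: 0
First zero at k = 3


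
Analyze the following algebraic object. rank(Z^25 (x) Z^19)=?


rank(M(x)N) = rank(M)*rank(N)
25*19 = 475


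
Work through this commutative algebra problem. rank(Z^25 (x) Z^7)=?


rank(M(x)N) = rank(M)*rank(N)
25*7 = 175


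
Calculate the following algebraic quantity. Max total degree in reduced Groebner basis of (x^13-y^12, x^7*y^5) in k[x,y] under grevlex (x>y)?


LT(f1)=x^13, LT(f2)=x^7y^5, lcm=x^13y^5
S(f1,f2) = y^5*f1 - x^6*f2 = -y^17
Reduced GB = {f1, f2, y^17}; degrees 13, 12, 17
Max = 17


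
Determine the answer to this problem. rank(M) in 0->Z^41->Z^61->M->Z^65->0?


Alt sum=0:
(-1)^0*41 + (-1)^1*61 + (-1)^2*? + (-1)^3*65=0
rank(M)=85


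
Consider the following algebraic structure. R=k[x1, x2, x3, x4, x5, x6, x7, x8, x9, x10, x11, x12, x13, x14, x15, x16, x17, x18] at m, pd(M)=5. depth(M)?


pd+depth=depth(R)=18
depth=18-5=13


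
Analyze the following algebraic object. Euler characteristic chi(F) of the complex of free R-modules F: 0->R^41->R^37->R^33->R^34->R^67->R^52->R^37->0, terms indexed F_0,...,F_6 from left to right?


chi = sum (-1)^i * rank:
(-1)^0*41=41
(-1)^1*37=-37
(-1)^2*33=33
(-1)^3*34=-34
(-1)^4*67=67
(-1)^5*52=-52
(-1)^6*37=37
chi=55


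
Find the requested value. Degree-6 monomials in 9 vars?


C(d+n-1,n-1)=C(14,8)=3003


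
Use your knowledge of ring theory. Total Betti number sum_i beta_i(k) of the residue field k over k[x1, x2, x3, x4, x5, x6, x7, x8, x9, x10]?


Koszul resolution: beta_i(k)=C(n,i), n=10
sum_i C(10,i) = 2^10 = 1024


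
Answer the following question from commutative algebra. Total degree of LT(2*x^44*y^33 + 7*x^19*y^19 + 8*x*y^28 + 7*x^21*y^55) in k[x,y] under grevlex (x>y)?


LT: 2*x^44*y^33
deg_x=44, deg_y=33
Total=44+33=77


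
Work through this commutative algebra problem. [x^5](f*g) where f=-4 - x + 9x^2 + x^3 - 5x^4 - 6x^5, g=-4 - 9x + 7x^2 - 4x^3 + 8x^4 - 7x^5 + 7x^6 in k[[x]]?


[x^5] = sum a_i*b_j, i+j=5
  -4*-7=28
  -1*8=-8
  9*-4=-36
  1*7=7
  -5*-9=45
  -6*-4=24
Sum=60


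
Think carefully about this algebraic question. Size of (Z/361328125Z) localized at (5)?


5-primary part: 361328125=5^10*37
Size=5^10=9765625


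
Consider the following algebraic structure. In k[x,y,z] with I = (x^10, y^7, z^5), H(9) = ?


Need i<10, j<7, k<5 with i+j+k=9.
For each i, j ranges over max(0,9-i-4)..min(6,9-i):
  i=0: j in [5,6] -> 2
  i=1: j in [4,6] -> 3
  i=2: j in [3,6] -> 4
  i=3: j in [2,6] -> 5
  i=4: j in [1,5] -> 5
  i=5: j in [0,4] -> 5
  i=6: j in [0,3] -> 4
  i=7: j in [0,2] -> 3
  i=8: j in [0,1] -> 2
  i=9: j in [0,0] -> 1
H(9) = 2+3+4+5+5+5+4+3+2+1 = 34


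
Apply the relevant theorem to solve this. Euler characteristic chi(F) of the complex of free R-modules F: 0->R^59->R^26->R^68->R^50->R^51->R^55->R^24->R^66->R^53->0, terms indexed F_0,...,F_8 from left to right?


chi = sum (-1)^i * rank:
(-1)^0*59=59
(-1)^1*26=-26
(-1)^2*68=68
(-1)^3*50=-50
(-1)^4*51=51
(-1)^5*55=-55
(-1)^6*24=24
(-1)^7*66=-66
(-1)^8*53=53
chi=58


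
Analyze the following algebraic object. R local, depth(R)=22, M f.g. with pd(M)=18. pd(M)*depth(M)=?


pd+depth=22
depth=22-18=4
pd*depth=18*4=72


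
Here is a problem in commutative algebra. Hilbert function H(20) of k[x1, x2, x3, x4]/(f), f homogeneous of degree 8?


C(23,3)-C(15,3)=1771-455=1316


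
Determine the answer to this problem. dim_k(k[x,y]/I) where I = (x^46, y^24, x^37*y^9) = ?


k[x,y]/I, I = (x^46, y^24, x^37*y^9)
Rect: 46x24=1104. Corner: (46-37)x(24-9)=135.
dim = 1104-135 = 969


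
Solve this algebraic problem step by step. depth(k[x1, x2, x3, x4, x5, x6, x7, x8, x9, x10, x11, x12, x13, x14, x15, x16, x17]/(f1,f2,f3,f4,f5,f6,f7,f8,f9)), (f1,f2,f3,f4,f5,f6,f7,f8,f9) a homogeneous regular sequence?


depth(R)=17
depth(R/I)=17-9=8


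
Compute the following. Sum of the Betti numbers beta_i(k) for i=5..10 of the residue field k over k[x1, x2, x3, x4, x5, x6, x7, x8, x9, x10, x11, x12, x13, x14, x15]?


Koszul resolution: beta_i(k)=C(n,i), n=15
C(15,5)=3003, C(15,6)=5005, C(15,7)=6435, C(15,8)=6435, C(15,9)=5005, C(15,10)=3003
Sum=28886


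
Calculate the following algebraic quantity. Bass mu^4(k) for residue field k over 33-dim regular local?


C(n,i)=C(33,4)=40920


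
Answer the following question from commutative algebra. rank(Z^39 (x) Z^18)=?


rank(M(x)N) = rank(M)*rank(N)
39*18 = 702


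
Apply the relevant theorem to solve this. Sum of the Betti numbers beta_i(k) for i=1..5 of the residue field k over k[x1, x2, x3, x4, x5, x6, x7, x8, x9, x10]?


Koszul resolution: beta_i(k)=C(n,i), n=10
C(10,1)=10, C(10,2)=45, C(10,3)=120, C(10,4)=210, C(10,5)=252
Sum=637


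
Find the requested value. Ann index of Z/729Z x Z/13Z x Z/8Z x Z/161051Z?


Exponent = lcm of the cyclic orders; pairwise coprime => product.
3^6*13^1*2^3*11^5=729*13*8*161051=12210242616


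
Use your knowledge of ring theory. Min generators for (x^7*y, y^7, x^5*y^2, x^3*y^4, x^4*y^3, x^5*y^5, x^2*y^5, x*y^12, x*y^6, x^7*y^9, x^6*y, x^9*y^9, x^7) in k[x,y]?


Remove redundant (divisible by others).
x^7*y^9 redundant.
x*y^12 redundant.
x^7*y redundant.
x^9*y^9 redundant.
x^5*y^5 redundant.
Min: x^7, x^6*y, x^5*y^2, x^4*y^3, x^3*y^4, x^2*y^5, x*y^6, y^7
Count=8


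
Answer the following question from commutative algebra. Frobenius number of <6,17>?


gcd(6,17)=1 => F=ab-a-b=6*17-6-17=102-23=79


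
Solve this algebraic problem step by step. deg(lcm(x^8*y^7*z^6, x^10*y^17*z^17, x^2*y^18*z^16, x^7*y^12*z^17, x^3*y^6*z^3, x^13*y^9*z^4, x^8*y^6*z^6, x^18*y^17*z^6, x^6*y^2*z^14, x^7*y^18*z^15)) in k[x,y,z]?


lcm = componentwise max:
x: max(8,10,2,7,3,13,8,18,6,7)=18
y: max(7,17,18,12,6,9,6,17,2,18)=18
z: max(6,17,16,17,3,4,6,6,14,15)=17
Total=18+18+17=53


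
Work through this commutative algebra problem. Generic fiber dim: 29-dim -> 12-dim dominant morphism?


dim(fiber)=dim(X)-dim(Y)=29-12=17


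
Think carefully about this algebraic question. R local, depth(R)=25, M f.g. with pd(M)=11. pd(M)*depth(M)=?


pd+depth=25
depth=25-11=14
pd*depth=11*14=154


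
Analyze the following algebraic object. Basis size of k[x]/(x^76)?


Basis: 1,x,...,x^75
dim=76


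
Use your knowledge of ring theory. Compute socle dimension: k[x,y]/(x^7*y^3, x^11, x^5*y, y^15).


Socle = ann(m) = span of standard monomials u with x*u, y*u in I (staircase corners).
Redundant generators: x^7*y^3
Minimal generators: x^11, x^5*y, y^15
Corners: x^4y^14, x^10
Socle dim=2


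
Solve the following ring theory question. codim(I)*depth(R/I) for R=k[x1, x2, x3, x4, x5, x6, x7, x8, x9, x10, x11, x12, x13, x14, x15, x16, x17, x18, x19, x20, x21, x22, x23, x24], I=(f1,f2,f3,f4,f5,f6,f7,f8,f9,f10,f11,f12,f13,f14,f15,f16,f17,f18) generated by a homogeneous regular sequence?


codim=18, depth=dim(R/I)=24-18=6
Product=18*6=108


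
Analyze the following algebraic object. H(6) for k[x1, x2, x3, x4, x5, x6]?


C(d+n-1,n-1)=C(11,5)=462


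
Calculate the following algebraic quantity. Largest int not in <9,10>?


gcd(9,10)=1 => F=ab-a-b=9*10-9-10=90-19=71


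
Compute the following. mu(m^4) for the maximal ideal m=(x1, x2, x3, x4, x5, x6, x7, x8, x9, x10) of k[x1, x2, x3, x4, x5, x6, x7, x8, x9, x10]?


Graded Nakayama: mu(m^d) = dim_k (m^d/m^(d+1)) = #degree-4 monomials in 10 vars
C(n+d-1,d)=C(13,4)=715


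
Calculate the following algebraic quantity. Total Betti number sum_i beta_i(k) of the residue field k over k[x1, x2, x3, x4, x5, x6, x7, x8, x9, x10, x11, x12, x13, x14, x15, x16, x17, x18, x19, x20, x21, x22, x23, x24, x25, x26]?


Koszul resolution: beta_i(k)=C(n,i), n=26
sum_i C(26,i) = 2^26 = 67108864


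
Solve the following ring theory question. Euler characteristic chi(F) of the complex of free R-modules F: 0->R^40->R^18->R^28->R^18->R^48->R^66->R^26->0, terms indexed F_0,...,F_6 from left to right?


chi = sum (-1)^i * rank:
(-1)^0*40=40
(-1)^1*18=-18
(-1)^2*28=28
(-1)^3*18=-18
(-1)^4*48=48
(-1)^5*66=-66
(-1)^6*26=26
chi=40


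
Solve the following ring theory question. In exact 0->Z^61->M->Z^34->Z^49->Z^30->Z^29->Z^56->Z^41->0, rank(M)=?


Alt sum=0:
(-1)^0*61 + (-1)^1*? + (-1)^2*34 + (-1)^3*49 + (-1)^4*30 + (-1)^5*29 + (-1)^6*56 + (-1)^7*41=0
rank(M)=62


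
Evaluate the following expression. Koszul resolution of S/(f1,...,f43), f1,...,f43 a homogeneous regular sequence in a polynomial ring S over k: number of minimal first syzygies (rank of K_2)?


Regular sequence => Koszul complex is the minimal free resolution.
Syz_1 minimally generated by Koszul relations f_i*e_j - f_j*e_i (i<j): mu(Syz_1) = beta_2 = C(m,2) = m(m-1)/2
m=43
43*42/2 = 903


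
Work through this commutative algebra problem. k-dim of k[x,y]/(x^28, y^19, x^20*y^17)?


k[x,y]/I, I = (x^28, y^19, x^20*y^17)
Rect: 28x19=532. Corner: (28-20)x(19-17)=16.
dim = 532-16 = 516


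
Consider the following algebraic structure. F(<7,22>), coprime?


gcd(7,22)=1 => F=ab-a-b=7*22-7-22=154-29=125


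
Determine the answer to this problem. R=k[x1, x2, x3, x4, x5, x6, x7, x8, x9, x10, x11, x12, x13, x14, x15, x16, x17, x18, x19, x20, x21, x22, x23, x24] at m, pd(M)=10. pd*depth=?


pd+depth=24
depth=24-10=14
pd*depth=10*14=140


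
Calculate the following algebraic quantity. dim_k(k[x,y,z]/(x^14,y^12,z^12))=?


Basis: x^iy^jz^k, i<14,j<12,k<12
14*12*12=2016


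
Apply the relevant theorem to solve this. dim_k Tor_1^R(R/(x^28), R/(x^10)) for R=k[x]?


Tor_1(R/I,R/J)=(I cap J)/IJ=(x^28)/(x^38)
dim=38-28=min(28,10)=10


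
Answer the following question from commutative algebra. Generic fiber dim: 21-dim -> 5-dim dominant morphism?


dim(fiber)=dim(X)-dim(Y)=21-5=16


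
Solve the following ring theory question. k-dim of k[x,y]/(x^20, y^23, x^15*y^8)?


k[x,y]/I, I = (x^20, y^23, x^15*y^8)
Rect: 20x23=460. Corner: (20-15)x(23-8)=75.
dim = 460-75 = 385


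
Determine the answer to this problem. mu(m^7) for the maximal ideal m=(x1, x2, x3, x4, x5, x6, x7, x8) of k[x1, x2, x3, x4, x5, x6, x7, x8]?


Graded Nakayama: mu(m^d) = dim_k (m^d/m^(d+1)) = #degree-7 monomials in 8 vars
C(n+d-1,d)=C(14,7)=3432


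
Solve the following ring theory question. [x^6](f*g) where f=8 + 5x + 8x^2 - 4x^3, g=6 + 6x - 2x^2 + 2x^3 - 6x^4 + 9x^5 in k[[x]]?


[x^6] = sum a_i*b_j, i+j=6
  5*9=45
  8*-6=-48
  -4*2=-8
Sum=-11


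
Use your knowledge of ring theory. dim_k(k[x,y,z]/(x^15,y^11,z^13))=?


Basis: x^iy^jz^k, i<15,j<11,k<13
15*11*13=2145


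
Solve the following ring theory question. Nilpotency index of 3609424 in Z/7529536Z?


3609424^k mod 7529536:
k=1: 3609424
k=2: 7124992
k=3: 1975680
k=4: 1382976
k=5: 3226944
k=6: 0
First zero at k = 6


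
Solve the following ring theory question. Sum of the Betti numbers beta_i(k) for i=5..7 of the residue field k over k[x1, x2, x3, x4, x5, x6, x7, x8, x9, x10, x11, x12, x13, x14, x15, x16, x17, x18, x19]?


Koszul resolution: beta_i(k)=C(n,i), n=19
C(19,5)=11628, C(19,6)=27132, C(19,7)=50388
Sum=89148


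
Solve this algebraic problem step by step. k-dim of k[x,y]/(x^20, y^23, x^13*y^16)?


k[x,y]/I, I = (x^20, y^23, x^13*y^16)
Rect: 20x23=460. Corner: (20-13)x(23-16)=49.
dim = 460-49 = 411


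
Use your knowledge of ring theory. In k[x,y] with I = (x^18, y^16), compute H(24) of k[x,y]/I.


k[x,y], I = (x^18, y^16), d = 24
Need i < 18 and d-i < 16.
Range: 9 <= i <= 17.
H(24) = 9


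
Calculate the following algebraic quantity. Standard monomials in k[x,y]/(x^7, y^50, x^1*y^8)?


k[x,y]/I, I = (x^7, y^50, x^1*y^8)
Rect: 7x50=350. Corner: (7-1)x(50-8)=252.
dim = 350-252 = 98


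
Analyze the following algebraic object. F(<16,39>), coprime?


gcd(16,39)=1 => F=ab-a-b=16*39-16-39=624-55=569


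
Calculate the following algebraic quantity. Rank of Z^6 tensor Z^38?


rank(M(x)N) = rank(M)*rank(N)
6*38 = 228


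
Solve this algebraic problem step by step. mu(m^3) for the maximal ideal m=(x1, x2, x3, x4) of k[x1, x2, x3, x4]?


Graded Nakayama: mu(m^d) = dim_k (m^d/m^(d+1)) = #degree-3 monomials in 4 vars
C(n+d-1,d)=C(6,3)=20


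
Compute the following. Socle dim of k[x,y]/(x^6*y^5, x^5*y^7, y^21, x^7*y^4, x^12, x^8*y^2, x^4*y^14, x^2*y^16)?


Socle = ann(m) = span of standard monomials u with x*u, y*u in I (staircase corners).
Minimal generators: x^12, x^8*y^2, x^7*y^4, x^6*y^5, x^5*y^7, x^4*y^14, x^2*y^16, y^21
Corners: xy^20, x^3y^15, x^4y^13, x^5y^6, x^6y^4, x^7y^3, x^11y
Socle dim=7


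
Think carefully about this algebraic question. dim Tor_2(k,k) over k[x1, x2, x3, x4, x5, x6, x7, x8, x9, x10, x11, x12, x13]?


Koszul: C(n,i)=C(13,2)=78


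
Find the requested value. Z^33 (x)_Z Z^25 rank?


rank(M(x)N) = rank(M)*rank(N)
33*25 = 825


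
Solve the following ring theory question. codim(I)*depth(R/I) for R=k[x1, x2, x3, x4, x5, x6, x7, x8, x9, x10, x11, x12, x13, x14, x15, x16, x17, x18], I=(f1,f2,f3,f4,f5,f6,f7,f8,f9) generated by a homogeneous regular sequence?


codim=9, depth=dim(R/I)=18-9=9
Product=9*9=81


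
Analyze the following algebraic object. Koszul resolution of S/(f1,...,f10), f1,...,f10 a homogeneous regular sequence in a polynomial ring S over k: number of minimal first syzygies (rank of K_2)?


Regular sequence => Koszul complex is the minimal free resolution.
Syz_1 minimally generated by Koszul relations f_i*e_j - f_j*e_i (i<j): mu(Syz_1) = beta_2 = C(m,2) = m(m-1)/2
m=10
10*9/2 = 45


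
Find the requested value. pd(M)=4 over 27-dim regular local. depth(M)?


pd+depth=depth(R)=27
depth=27-4=23


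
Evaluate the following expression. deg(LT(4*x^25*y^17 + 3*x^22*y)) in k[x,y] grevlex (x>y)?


LT: 4*x^25*y^17
deg_x=25, deg_y=17
Total=25+17=42


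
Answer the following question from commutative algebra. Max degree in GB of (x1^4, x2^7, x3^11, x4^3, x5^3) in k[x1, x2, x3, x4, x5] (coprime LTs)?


Pure powers, coprime LTs => already GB.
Degrees: 4, 7, 11, 3, 3
Max=11


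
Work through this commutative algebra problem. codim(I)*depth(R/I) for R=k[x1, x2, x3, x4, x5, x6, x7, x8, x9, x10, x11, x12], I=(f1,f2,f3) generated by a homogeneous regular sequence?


codim=3, depth=dim(R/I)=12-3=9
Product=3*9=27


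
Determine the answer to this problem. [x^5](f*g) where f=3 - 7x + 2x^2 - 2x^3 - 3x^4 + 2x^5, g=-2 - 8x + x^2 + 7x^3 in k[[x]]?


[x^5] = sum a_i*b_j, i+j=5
  2*7=14
  -2*1=-2
  -3*-8=24
  2*-2=-4
Sum=32


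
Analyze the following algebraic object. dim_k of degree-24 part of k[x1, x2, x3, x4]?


C(d+n-1,n-1)=C(27,3)=2925


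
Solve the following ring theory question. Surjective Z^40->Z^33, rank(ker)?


rank(ker) = 40-33 = 7


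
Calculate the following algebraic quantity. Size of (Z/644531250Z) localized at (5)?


5-primary part: 644531250=5^10*66
Size=5^10=9765625


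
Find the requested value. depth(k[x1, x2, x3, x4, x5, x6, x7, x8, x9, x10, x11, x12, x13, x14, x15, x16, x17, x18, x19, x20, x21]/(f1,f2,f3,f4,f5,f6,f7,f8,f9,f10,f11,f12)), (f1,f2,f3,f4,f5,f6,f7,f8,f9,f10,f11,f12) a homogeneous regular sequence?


depth(R)=21
depth(R/I)=21-12=9


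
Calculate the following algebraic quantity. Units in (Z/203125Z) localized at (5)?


Local ring = Z/15625Z.
phi(15625) = 5^5*(5-1) = 12500


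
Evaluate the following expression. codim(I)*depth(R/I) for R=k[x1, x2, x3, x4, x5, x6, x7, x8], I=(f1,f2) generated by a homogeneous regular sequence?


codim=2, depth=dim(R/I)=8-2=6
Product=2*6=12


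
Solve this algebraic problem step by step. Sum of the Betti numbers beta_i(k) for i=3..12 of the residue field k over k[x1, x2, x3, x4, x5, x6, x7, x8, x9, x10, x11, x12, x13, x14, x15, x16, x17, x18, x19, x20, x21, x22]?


Koszul resolution: beta_i(k)=C(n,i), n=22
C(22,3)=1540, C(22,4)=7315, C(22,5)=26334, C(22,6)=74613, C(22,7)=170544, C(22,8)=319770, C(22,9)=497420, C(22,10)=646646, C(22,11)=705432, C(22,12)=646646
Sum=3096260


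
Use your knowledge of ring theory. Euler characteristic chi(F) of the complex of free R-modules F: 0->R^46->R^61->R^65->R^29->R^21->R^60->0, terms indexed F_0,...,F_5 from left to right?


chi = sum (-1)^i * rank:
(-1)^0*46=46
(-1)^1*61=-61
(-1)^2*65=65
(-1)^3*29=-29
(-1)^4*21=21
(-1)^5*60=-60
chi=-18


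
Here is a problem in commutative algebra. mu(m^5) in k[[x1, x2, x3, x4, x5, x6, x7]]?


C(n+d-1,d)=C(11,5)=462


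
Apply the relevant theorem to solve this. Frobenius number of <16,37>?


gcd(16,37)=1 => F=ab-a-b=16*37-16-37=592-53=539


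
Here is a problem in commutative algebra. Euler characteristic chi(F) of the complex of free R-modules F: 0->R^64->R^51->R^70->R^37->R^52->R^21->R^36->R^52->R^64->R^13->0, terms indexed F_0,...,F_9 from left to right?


chi = sum (-1)^i * rank:
(-1)^0*64=64
(-1)^1*51=-51
(-1)^2*70=70
(-1)^3*37=-37
(-1)^4*52=52
(-1)^5*21=-21
(-1)^6*36=36
(-1)^7*52=-52
(-1)^8*64=64
(-1)^9*13=-13
chi=112


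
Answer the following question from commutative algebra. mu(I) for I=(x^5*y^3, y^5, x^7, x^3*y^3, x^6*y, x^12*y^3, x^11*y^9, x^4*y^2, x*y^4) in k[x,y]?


Remove redundant (divisible by others).
x^12*y^3 redundant.
x^5*y^3 redundant.
x^11*y^9 redundant.
Min: x^7, x^6*y, x^4*y^2, x^3*y^3, x*y^4, y^5
Count=6


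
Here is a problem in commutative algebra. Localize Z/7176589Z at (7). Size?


7-primary part: 7176589=7^6*61
Size=7^6=117649


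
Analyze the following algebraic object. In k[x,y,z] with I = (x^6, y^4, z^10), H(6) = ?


Need i<6, j<4, k<10 with i+j+k=6.
For each i, j ranges over max(0,6-i-9)..min(3,6-i):
  i=0: j in [0,3] -> 4
  i=1: j in [0,3] -> 4
  i=2: j in [0,3] -> 4
  i=3: j in [0,3] -> 4
  i=4: j in [0,2] -> 3
  i=5: j in [0,1] -> 2
H(6) = 4+4+4+4+3+2 = 21


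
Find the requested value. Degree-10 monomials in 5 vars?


C(d+n-1,n-1)=C(14,4)=1001


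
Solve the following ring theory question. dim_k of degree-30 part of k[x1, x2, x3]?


C(d+n-1,n-1)=C(32,2)=496


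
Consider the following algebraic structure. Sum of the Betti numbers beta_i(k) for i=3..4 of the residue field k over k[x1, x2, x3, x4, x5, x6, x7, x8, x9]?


Koszul resolution: beta_i(k)=C(n,i), n=9
C(9,3)=84, C(9,4)=126
Sum=210


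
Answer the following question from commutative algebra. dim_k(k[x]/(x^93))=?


Basis: 1,x,...,x^92
dim=93


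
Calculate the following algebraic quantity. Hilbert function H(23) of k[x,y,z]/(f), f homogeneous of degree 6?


C(25,2)-C(19,2)=300-171=129


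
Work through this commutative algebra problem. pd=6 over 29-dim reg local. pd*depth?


pd+depth=29
depth=29-6=23
pd*depth=6*23=138


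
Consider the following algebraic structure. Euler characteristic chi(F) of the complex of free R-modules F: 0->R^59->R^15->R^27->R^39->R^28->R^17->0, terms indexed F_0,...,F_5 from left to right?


chi = sum (-1)^i * rank:
(-1)^0*59=59
(-1)^1*15=-15
(-1)^2*27=27
(-1)^3*39=-39
(-1)^4*28=28
(-1)^5*17=-17
chi=43


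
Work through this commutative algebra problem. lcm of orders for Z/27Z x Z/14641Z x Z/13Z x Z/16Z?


Exponent = lcm of the cyclic orders; pairwise coprime => product.
3^3*11^4*13^1*2^4=27*14641*13*16=82223856


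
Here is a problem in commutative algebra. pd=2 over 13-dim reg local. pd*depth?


pd+depth=13
depth=13-2=11
pd*depth=2*11=22


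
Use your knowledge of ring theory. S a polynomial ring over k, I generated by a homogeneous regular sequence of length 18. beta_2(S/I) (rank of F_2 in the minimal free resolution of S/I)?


Regular sequence => Koszul complex is the minimal free resolution.
Syz_1 minimally generated by Koszul relations f_i*e_j - f_j*e_i (i<j): mu(Syz_1) = beta_2 = C(m,2) = m(m-1)/2
m=18
18*17/2 = 153


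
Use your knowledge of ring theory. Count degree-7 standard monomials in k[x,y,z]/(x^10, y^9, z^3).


Need i<10, j<9, k<3 with i+j+k=7.
For each i, j ranges over max(0,7-i-2)..min(8,7-i):
  i=0: j in [5,7] -> 3
  i=1: j in [4,6] -> 3
  i=2: j in [3,5] -> 3
  i=3: j in [2,4] -> 3
  i=4: j in [1,3] -> 3
  i=5: j in [0,2] -> 3
  i=6: j in [0,1] -> 2
  i=7: j in [0,0] -> 1
H(7) = 3+3+3+3+3+3+2+1 = 21


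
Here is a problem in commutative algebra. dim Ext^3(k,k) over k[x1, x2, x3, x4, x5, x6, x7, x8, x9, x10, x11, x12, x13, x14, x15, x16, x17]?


C(n,i)=C(17,3)=680


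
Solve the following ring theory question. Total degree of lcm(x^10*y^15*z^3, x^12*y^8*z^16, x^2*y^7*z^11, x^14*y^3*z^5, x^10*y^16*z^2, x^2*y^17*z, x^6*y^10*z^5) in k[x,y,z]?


lcm = componentwise max:
x: max(10,12,2,14,10,2,6)=14
y: max(15,8,7,3,16,17,10)=17
z: max(3,16,11,5,2,1,5)=16
Total=14+17+16=47


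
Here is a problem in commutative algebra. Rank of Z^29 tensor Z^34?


rank(M(x)N) = rank(M)*rank(N)
29*34 = 986


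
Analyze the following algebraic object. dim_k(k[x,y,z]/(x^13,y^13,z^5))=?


Basis: x^iy^jz^k, i<13,j<13,k<5
13*13*5=845


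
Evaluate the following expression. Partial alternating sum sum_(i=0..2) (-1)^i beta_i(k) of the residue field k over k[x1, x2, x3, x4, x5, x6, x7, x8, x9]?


Koszul resolution: beta_i(k)=C(n,i), n=9
sum_(i=0..p) (-1)^i C(n,i) = (-1)^p C(n-1,p)
(-1)^2*C(8,2) = (-1)^2*28 = 28


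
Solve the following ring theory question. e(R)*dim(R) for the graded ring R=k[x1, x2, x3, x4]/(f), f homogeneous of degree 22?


e(R)=deg(f)=22, dim(R)=4-1=3
e*dim=22*3=66


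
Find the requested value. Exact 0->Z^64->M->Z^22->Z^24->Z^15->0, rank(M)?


Alt sum=0:
(-1)^0*64 + (-1)^1*? + (-1)^2*22 + (-1)^3*24 + (-1)^4*15=0
rank(M)=77


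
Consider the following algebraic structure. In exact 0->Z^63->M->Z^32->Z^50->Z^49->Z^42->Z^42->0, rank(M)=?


Alt sum=0:
(-1)^0*63 + (-1)^1*? + (-1)^2*32 + (-1)^3*50 + (-1)^4*49 + (-1)^5*42 + (-1)^6*42=0
rank(M)=94


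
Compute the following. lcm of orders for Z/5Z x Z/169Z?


Exponent = lcm of the cyclic orders; pairwise coprime => product.
5^1*13^2=5*169=845


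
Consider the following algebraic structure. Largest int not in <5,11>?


gcd(5,11)=1 => F=ab-a-b=5*11-5-11=55-16=39


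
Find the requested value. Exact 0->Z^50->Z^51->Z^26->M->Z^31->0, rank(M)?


Alt sum=0:
(-1)^0*50 + (-1)^1*51 + (-1)^2*26 + (-1)^3*? + (-1)^4*31=0
rank(M)=56


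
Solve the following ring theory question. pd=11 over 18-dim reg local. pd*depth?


pd+depth=18
depth=18-11=7
pd*depth=11*7=77


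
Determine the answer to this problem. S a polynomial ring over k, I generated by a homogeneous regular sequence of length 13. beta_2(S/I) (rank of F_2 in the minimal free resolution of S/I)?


Regular sequence => Koszul complex is the minimal free resolution.
Syz_1 minimally generated by Koszul relations f_i*e_j - f_j*e_i (i<j): mu(Syz_1) = beta_2 = C(m,2) = m(m-1)/2
m=13
13*12/2 = 78


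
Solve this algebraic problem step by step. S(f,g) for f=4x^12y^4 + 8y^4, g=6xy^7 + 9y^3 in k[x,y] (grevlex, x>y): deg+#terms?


LT(f)=4x^12y^4, LT(g)=6xy^7
lcm(LM)=x^12y^7
S(f,g) (scaled by 24 to clear denominators) = 6y^3*f - 4x^11*g = -36x^11y^3 + 48y^7
2 terms, deg 14.
14+2=16


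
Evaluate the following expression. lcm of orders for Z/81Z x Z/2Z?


Exponent = lcm of the cyclic orders; pairwise coprime => product.
3^4*2^1=81*2=162


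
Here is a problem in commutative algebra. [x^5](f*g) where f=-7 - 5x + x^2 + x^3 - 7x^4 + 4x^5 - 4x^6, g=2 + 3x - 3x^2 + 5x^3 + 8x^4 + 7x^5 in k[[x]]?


[x^5] = sum a_i*b_j, i+j=5
  -7*7=-49
  -5*8=-40
  1*5=5
  1*-3=-3
  -7*3=-21
  4*2=8
Sum=-100


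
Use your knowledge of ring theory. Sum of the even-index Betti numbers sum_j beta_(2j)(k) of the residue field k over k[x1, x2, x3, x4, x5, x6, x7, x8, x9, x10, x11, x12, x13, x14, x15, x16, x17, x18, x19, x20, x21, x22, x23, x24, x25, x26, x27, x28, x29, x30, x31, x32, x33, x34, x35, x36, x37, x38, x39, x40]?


Koszul resolution: beta_i(k)=C(n,i), n=40
sum_even C(40,i) = 2^(n-1) = 2^39 = 549755813888


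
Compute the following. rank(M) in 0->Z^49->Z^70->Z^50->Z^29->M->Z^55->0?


Alt sum=0:
(-1)^0*49 + (-1)^1*70 + (-1)^2*50 + (-1)^3*29 + (-1)^4*? + (-1)^5*55=0
rank(M)=55


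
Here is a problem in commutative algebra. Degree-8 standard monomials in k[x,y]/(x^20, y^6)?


k[x,y], I = (x^20, y^6), d = 8
Need i < 20 and d-i < 6.
Range: 3 <= i <= 8.
H(8) = 6


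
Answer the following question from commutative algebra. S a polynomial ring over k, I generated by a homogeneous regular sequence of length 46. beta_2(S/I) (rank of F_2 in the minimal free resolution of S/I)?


Regular sequence => Koszul complex is the minimal free resolution.
Syz_1 minimally generated by Koszul relations f_i*e_j - f_j*e_i (i<j): mu(Syz_1) = beta_2 = C(m,2) = m(m-1)/2
m=46
46*45/2 = 1035


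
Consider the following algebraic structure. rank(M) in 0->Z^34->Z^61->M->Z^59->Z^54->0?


Alt sum=0:
(-1)^0*34 + (-1)^1*61 + (-1)^2*? + (-1)^3*59 + (-1)^4*54=0
rank(M)=32


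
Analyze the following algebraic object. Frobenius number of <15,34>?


gcd(15,34)=1 => F=ab-a-b=15*34-15-34=510-49=461


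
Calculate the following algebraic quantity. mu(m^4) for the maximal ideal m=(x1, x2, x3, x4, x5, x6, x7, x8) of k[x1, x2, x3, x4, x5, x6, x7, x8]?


Graded Nakayama: mu(m^d) = dim_k (m^d/m^(d+1)) = #degree-4 monomials in 8 vars
C(n+d-1,d)=C(11,4)=330


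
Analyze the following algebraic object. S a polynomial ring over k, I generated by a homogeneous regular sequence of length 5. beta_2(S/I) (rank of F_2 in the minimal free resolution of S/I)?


Regular sequence => Koszul complex is the minimal free resolution.
Syz_1 minimally generated by Koszul relations f_i*e_j - f_j*e_i (i<j): mu(Syz_1) = beta_2 = C(m,2) = m(m-1)/2
m=5
5*4/2 = 10


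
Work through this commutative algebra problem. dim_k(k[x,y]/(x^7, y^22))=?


Basis: x^i*y^j, i<7, j<22
7*22=154


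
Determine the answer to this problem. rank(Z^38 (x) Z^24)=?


rank(M(x)N) = rank(M)*rank(N)
38*24 = 912


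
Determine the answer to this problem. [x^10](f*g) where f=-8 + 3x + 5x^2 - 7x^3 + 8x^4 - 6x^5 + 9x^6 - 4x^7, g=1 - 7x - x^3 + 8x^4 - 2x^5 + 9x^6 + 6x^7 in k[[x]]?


[x^10] = sum a_i*b_j, i+j=10
  -7*6=-42
  8*9=72
  -6*-2=12
  9*8=72
  -4*-1=4
Sum=118


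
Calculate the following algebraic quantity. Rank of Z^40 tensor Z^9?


rank(M(x)N) = rank(M)*rank(N)
40*9 = 360


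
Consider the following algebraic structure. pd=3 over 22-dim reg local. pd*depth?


pd+depth=22
depth=22-3=19
pd*depth=3*19=57


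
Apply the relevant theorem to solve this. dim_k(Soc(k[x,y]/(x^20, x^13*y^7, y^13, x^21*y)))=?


Socle = ann(m) = span of standard monomials u with x*u, y*u in I (staircase corners).
Redundant generators: x^21*y
Minimal generators: x^20, x^13*y^7, y^13
Corners: x^12y^12, x^19y^6
Socle dim=2


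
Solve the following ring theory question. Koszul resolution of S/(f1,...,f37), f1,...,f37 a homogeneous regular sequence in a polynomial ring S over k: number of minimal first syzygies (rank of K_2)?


Regular sequence => Koszul complex is the minimal free resolution.
Syz_1 minimally generated by Koszul relations f_i*e_j - f_j*e_i (i<j): mu(Syz_1) = beta_2 = C(m,2) = m(m-1)/2
m=37
37*36/2 = 666


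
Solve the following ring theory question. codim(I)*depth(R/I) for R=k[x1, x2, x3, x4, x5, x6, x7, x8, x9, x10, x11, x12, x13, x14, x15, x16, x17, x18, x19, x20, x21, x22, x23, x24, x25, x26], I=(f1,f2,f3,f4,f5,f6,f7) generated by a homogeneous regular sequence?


codim=7, depth=dim(R/I)=26-7=19
Product=7*19=133


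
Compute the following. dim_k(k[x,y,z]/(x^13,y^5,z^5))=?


Basis: x^iy^jz^k, i<13,j<5,k<5
13*5*5=325


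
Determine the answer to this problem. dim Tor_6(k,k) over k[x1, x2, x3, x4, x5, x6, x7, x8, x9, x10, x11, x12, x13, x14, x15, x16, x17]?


Koszul: C(n,i)=C(17,6)=12376


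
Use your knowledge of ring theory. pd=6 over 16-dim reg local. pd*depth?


pd+depth=16
depth=16-6=10
pd*depth=6*10=60


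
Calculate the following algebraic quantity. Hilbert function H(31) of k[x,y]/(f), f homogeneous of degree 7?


H(t)=d for t>=d-1.
d=7, t=31
H(31)=7


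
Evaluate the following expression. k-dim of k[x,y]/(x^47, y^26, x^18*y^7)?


k[x,y]/I, I = (x^47, y^26, x^18*y^7)
Rect: 47x26=1222. Corner: (47-18)x(26-7)=551.
dim = 1222-551 = 671


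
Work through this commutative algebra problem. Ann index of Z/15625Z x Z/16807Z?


Exponent = lcm of the cyclic orders; pairwise coprime => product.
5^6*7^5=15625*16807=262609375


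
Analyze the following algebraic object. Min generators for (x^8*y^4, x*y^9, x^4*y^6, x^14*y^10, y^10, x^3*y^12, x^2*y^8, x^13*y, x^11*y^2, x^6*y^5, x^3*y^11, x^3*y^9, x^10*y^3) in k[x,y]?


Remove redundant (divisible by others).
x^3*y^12 redundant.
x^3*y^9 redundant.
x^3*y^11 redundant.
x^14*y^10 redundant.
Min: x^13*y, x^11*y^2, x^10*y^3, x^8*y^4, x^6*y^5, x^4*y^6, x^2*y^8, x*y^9, y^10
Count=9


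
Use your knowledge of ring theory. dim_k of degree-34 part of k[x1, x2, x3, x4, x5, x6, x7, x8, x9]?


C(d+n-1,n-1)=C(42,8)=118030185


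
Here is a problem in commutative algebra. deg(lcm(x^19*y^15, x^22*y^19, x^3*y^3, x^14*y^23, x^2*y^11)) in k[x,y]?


lcm = componentwise max:
x: max(19,22,3,14,2)=22
y: max(15,19,3,23,11)=23
Total=22+23=45


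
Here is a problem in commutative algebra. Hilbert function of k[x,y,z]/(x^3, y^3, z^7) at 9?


Need i<3, j<3, k<7 with i+j+k=9.
For each i, j ranges over max(0,9-i-6)..min(2,9-i):
  i=0: j in [3,2] -> 0
  i=1: j in [2,2] -> 1
  i=2: j in [1,2] -> 2
H(9) = 0+1+2 = 3


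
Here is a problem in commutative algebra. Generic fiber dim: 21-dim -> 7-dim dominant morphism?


dim(fiber)=dim(X)-dim(Y)=21-7=14


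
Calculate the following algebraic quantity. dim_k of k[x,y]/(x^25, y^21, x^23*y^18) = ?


k[x,y]/I, I = (x^25, y^21, x^23*y^18)
Rect: 25x21=525. Corner: (25-23)x(21-18)=6.
dim = 525-6 = 519


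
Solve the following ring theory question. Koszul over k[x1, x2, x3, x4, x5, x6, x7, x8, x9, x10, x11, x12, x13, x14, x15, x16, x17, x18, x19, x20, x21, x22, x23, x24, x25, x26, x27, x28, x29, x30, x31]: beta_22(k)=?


C(n,i)=C(31,22)=20160075


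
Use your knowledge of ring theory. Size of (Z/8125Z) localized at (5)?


5-primary part: 8125=5^4*13
Size=5^4=625


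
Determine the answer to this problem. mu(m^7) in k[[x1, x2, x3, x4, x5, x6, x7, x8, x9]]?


C(n+d-1,d)=C(15,7)=6435


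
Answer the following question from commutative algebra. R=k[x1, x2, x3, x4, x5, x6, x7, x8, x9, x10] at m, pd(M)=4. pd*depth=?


pd+depth=10
depth=10-4=6
pd*depth=4*6=24


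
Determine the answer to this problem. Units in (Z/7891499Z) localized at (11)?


Local ring = Z/161051Z.
phi(161051) = 11^4*(11-1) = 146410


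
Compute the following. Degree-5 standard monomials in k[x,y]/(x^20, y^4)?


k[x,y], I = (x^20, y^4), d = 5
Need i < 20 and d-i < 4.
Range: 2 <= i <= 5.
H(5) = 4


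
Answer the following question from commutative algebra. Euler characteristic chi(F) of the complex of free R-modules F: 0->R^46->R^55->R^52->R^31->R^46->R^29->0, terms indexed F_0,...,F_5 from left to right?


chi = sum (-1)^i * rank:
(-1)^0*46=46
(-1)^1*55=-55
(-1)^2*52=52
(-1)^3*31=-31
(-1)^4*46=46
(-1)^5*29=-29
chi=29


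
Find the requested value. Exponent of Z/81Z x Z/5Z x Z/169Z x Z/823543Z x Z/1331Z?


Exponent = lcm of the cyclic orders; pairwise coprime => product.
3^4*5^1*13^2*7^7*11^3=81*5*169*823543*1331=75025010245185


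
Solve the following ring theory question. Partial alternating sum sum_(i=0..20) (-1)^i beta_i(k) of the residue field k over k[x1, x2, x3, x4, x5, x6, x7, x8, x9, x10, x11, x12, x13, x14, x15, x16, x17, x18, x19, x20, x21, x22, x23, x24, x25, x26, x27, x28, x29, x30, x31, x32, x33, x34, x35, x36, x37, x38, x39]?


Koszul resolution: beta_i(k)=C(n,i), n=39
sum_(i=0..p) (-1)^i C(n,i) = (-1)^p C(n-1,p)
(-1)^20*C(38,20) = (-1)^20*33578000610 = 33578000610


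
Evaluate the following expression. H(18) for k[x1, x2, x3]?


C(d+n-1,n-1)=C(20,2)=190


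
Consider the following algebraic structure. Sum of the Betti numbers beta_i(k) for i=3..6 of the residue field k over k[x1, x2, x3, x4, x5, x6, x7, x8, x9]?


Koszul resolution: beta_i(k)=C(n,i), n=9
C(9,3)=84, C(9,4)=126, C(9,5)=126, C(9,6)=84
Sum=420


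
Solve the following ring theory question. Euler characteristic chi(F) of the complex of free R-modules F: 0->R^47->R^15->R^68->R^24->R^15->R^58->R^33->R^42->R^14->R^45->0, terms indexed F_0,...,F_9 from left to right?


chi = sum (-1)^i * rank:
(-1)^0*47=47
(-1)^1*15=-15
(-1)^2*68=68
(-1)^3*24=-24
(-1)^4*15=15
(-1)^5*58=-58
(-1)^6*33=33
(-1)^7*42=-42
(-1)^8*14=14
(-1)^9*45=-45
chi=-7


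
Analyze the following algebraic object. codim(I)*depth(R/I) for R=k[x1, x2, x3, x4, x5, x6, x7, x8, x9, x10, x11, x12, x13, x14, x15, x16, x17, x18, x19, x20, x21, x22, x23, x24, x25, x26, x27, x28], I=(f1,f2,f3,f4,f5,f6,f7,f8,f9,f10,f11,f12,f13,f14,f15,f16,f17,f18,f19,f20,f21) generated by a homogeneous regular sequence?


codim=21, depth=dim(R/I)=28-21=7
Product=21*7=147


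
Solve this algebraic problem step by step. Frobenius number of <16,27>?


gcd(16,27)=1 => F=ab-a-b=16*27-16-27=432-43=389


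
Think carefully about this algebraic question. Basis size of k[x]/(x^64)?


Basis: 1,x,...,x^63
dim=64


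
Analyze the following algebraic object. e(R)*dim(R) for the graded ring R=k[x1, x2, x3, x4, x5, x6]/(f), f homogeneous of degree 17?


e(R)=deg(f)=17, dim(R)=6-1=5
e*dim=17*5=85


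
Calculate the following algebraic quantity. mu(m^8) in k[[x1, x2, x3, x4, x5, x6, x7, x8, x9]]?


C(n+d-1,d)=C(16,8)=12870


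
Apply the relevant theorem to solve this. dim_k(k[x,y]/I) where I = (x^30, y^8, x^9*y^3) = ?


k[x,y]/I, I = (x^30, y^8, x^9*y^3)
Rect: 30x8=240. Corner: (30-9)x(8-3)=105.
dim = 240-105 = 135


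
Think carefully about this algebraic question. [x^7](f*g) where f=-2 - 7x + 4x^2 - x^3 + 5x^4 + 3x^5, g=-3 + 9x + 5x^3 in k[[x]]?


[x^7] = sum a_i*b_j, i+j=7
  5*5=25
Sum=25


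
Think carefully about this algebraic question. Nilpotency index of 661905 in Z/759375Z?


661905^k mod 759375:
k=1: 661905
k=2: 619650
k=3: 364500
k=4: 303750
k=5: 0
First zero at k = 5


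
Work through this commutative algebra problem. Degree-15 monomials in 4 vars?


C(d+n-1,n-1)=C(18,3)=816


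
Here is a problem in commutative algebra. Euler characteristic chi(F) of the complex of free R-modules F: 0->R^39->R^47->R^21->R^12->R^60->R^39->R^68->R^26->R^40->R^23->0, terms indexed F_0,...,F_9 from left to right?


chi = sum (-1)^i * rank:
(-1)^0*39=39
(-1)^1*47=-47
(-1)^2*21=21
(-1)^3*12=-12
(-1)^4*60=60
(-1)^5*39=-39
(-1)^6*68=68
(-1)^7*26=-26
(-1)^8*40=40
(-1)^9*23=-23
chi=81
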